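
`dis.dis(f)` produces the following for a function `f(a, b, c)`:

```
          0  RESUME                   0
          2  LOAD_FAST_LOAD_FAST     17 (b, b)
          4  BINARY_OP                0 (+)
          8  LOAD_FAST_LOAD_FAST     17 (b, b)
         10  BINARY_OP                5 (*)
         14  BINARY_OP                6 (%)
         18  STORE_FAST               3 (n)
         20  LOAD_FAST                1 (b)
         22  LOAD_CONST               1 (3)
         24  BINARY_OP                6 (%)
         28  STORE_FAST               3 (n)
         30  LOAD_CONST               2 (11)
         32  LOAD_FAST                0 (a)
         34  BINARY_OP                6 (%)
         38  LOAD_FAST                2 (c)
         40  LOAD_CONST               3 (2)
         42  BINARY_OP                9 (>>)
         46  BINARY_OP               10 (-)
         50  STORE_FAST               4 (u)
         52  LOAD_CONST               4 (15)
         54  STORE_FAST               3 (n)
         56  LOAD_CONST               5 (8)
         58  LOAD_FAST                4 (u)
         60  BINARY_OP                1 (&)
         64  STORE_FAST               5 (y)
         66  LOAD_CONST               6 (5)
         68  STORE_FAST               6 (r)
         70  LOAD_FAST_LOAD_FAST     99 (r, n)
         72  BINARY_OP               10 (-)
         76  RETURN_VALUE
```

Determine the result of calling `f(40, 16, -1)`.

LOAD_FAST_LOAD_FAST b,b → push 16,16. Stack: [16, 16]
BINARY_OP + → 16 + 16 = 32. Stack: [32]
LOAD_FAST_LOAD_FAST b,b → push 16,16. Stack: [32, 16, 16]
BINARY_OP * → 16 * 16 = 256. Stack: [32, 256]
BINARY_OP % → 32 % 256 = 32. Stack: [32]
STORE_FAST n → n=32. Stack: []
LOAD_FAST b → push 16. Stack: [16]
LOAD_CONST → push 3. Stack: [16, 3]
BINARY_OP % → 16 % 3 = 1. Stack: [1]
STORE_FAST n → n=1. Stack: []
LOAD_CONST → push 11. Stack: [11]
LOAD_FAST a → push 40. Stack: [11, 40]
BINARY_OP % → 11 % 40 = 11. Stack: [11]
LOAD_FAST c → push -1. Stack: [11, -1]
LOAD_CONST → push 2. Stack: [11, -1, 2]
BINARY_OP >> → -1 >> 2 = -1. Stack: [11, -1]
BINARY_OP - → 11 - -1 = 12. Stack: [12]
STORE_FAST u → u=12. Stack: []
LOAD_CONST → push 15. Stack: [15]
STORE_FAST n → n=15. Stack: []
LOAD_CONST → push 8. Stack: [8]
LOAD_FAST u → push 12. Stack: [8, 12]
BINARY_OP & → 8 & 12 = 8. Stack: [8]
STORE_FAST y → y=8. Stack: []
LOAD_CONST → push 5. Stack: [5]
STORE_FAST r → r=5. Stack: []
LOAD_FAST_LOAD_FAST r,n → push 5,15. Stack: [5, 15]
BINARY_OP - → 5 - 15 = -10. Stack: [-10]
RETURN_VALUE → return -10.

-10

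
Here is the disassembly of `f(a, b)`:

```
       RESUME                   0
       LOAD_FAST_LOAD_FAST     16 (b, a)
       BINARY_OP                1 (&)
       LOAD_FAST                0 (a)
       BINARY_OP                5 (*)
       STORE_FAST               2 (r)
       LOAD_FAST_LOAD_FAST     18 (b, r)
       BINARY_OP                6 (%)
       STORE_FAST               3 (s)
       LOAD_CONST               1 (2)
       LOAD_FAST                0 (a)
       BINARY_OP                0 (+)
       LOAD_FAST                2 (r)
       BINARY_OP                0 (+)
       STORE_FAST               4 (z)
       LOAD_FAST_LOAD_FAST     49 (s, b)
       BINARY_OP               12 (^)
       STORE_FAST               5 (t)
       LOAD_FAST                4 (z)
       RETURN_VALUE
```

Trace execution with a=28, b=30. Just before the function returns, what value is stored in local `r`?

784

LOAD_FAST_LOAD_FAST b,a → push 30,28. Stack: [30, 28]
BINARY_OP & → 30 & 28 = 28. Stack: [28]
LOAD_FAST a → push 28. Stack: [28, 28]
BINARY_OP * → 28 * 28 = 784. Stack: [784]
STORE_FAST r → r=784. Stack: []
LOAD_FAST_LOAD_FAST b,r → push 30,784. Stack: [30, 784]
BINARY_OP % → 30 % 784 = 30. Stack: [30]
STORE_FAST s → s=30. Stack: []
LOAD_CONST → push 2. Stack: [2]
LOAD_FAST a → push 28. Stack: [2, 28]
BINARY_OP + → 2 + 28 = 30. Stack: [30]
LOAD_FAST r → push 784. Stack: [30, 784]
BINARY_OP + → 30 + 784 = 814. Stack: [814]
STORE_FAST z → z=814. Stack: []
LOAD_FAST_LOAD_FAST s,b → push 30,30. Stack: [30, 30]
BINARY_OP ^ → 30 ^ 30 = 0. Stack: [0]
STORE_FAST t → t=0. Stack: []
LOAD_FAST z → push 814. Stack: [814]
RETURN_VALUE → return 814.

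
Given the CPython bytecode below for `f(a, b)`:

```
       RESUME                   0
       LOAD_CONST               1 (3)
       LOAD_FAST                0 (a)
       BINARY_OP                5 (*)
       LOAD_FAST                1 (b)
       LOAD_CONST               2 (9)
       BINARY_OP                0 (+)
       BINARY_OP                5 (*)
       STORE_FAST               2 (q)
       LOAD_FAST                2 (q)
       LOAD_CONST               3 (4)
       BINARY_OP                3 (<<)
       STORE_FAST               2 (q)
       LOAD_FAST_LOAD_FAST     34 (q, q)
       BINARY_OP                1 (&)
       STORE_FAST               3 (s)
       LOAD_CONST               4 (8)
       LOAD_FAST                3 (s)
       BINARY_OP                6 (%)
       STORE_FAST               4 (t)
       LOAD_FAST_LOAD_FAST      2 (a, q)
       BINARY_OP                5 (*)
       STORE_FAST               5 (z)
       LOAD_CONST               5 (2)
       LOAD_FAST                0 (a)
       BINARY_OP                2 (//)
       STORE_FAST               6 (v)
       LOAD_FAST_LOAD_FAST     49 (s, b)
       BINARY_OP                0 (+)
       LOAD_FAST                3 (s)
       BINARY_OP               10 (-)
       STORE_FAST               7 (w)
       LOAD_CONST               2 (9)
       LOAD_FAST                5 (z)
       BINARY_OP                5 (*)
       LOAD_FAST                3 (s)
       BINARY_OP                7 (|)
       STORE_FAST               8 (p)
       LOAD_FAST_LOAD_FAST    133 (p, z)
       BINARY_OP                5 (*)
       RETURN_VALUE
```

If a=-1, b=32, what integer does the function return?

LOAD_CONST → push 3. Stack: [3]
LOAD_FAST a → push -1. Stack: [3, -1]
BINARY_OP * → 3 * -1 = -3. Stack: [-3]
LOAD_FAST b → push 32. Stack: [-3, 32]
LOAD_CONST → push 9. Stack: [-3, 32, 9]
BINARY_OP + → 32 + 9 = 41. Stack: [-3, 41]
BINARY_OP * → -3 * 41 = -123. Stack: [-123]
STORE_FAST q → q=-123. Stack: []
LOAD_FAST q → push -123. Stack: [-123]
LOAD_CONST → push 4. Stack: [-123, 4]
BINARY_OP << → -123 << 4 = -1968. Stack: [-1968]
STORE_FAST q → q=-1968. Stack: []
LOAD_FAST_LOAD_FAST q,q → push -1968,-1968. Stack: [-1968, -1968]
BINARY_OP & → -1968 & -1968 = -1968. Stack: [-1968]
STORE_FAST s → s=-1968. Stack: []
LOAD_CONST → push 8. Stack: [8]
LOAD_FAST s → push -1968. Stack: [8, -1968]
BINARY_OP % → 8 % -1968 = -1960. Stack: [-1960]
STORE_FAST t → t=-1960. Stack: []
LOAD_FAST_LOAD_FAST a,q → push -1,-1968. Stack: [-1, -1968]
BINARY_OP * → -1 * -1968 = 1968. Stack: [1968]
STORE_FAST z → z=1968. Stack: []
LOAD_CONST → push 2. Stack: [2]
LOAD_FAST a → push -1. Stack: [2, -1]
BINARY_OP // → 2 // -1 = -2. Stack: [-2]
STORE_FAST v → v=-2. Stack: []
LOAD_FAST_LOAD_FAST s,b → push -1968,32. Stack: [-1968, 32]
BINARY_OP + → -1968 + 32 = -1936. Stack: [-1936]
LOAD_FAST s → push -1968. Stack: [-1936, -1968]
BINARY_OP - → -1936 - -1968 = 32. Stack: [32]
STORE_FAST w → w=32. Stack: []
LOAD_CONST → push 9. Stack: [9]
LOAD_FAST z → push 1968. Stack: [9, 1968]
BINARY_OP * → 9 * 1968 = 17712. Stack: [17712]
LOAD_FAST s → push -1968. Stack: [17712, -1968]
BINARY_OP | → 17712 | -1968 = -656. Stack: [-656]
STORE_FAST p → p=-656. Stack: []
LOAD_FAST_LOAD_FAST p,z → push -656,1968. Stack: [-656, 1968]
BINARY_OP * → -656 * 1968 = -1291008. Stack: [-1291008]
RETURN_VALUE → return -1291008.

-1291008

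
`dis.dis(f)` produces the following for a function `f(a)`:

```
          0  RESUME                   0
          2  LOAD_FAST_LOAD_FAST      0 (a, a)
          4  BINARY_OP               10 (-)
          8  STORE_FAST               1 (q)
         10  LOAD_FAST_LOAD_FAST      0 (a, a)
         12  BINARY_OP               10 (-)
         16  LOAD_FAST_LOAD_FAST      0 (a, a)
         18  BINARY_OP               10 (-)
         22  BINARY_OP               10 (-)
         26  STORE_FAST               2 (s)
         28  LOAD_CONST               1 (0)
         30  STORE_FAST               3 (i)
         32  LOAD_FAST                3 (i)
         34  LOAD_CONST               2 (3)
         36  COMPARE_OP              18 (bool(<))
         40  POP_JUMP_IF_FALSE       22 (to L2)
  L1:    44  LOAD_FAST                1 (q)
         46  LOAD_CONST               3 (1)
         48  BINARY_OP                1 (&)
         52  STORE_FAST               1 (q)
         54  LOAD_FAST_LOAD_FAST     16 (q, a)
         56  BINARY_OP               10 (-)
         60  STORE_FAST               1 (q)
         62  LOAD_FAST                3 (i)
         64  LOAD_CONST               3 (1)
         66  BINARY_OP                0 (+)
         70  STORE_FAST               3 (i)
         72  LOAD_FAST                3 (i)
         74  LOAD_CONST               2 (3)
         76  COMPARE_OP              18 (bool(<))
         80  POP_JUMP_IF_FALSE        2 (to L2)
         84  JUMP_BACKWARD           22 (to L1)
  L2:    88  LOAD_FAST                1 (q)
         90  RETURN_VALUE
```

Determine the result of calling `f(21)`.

LOAD_FAST_LOAD_FAST a,a → push 21,21. Stack: [21, 21]
BINARY_OP - → 21 - 21 = 0. Stack: [0]
STORE_FAST q → q=0. Stack: []
LOAD_FAST_LOAD_FAST a,a → push 21,21. Stack: [21, 21]
BINARY_OP - → 21 - 21 = 0. Stack: [0]
LOAD_FAST_LOAD_FAST a,a → push 21,21. Stack: [0, 21, 21]
BINARY_OP - → 21 - 21 = 0. Stack: [0, 0]
BINARY_OP - → 0 - 0 = 0. Stack: [0]
STORE_FAST s → s=0. Stack: []
LOAD_CONST → push 0. Stack: [0]
STORE_FAST i → i=0. Stack: []
LOAD_FAST i → push 0. Stack: [0]
LOAD_CONST → push 3. Stack: [0, 3]
COMPARE_OP bool(<) → 0 vs 3 = True. Stack: [True]
POP_JUMP_IF_FALSE → pop True; no jump. Stack: []
LOAD_FAST q → push 0. Stack: [0]
LOAD_CONST → push 1. Stack: [0, 1]
BINARY_OP & → 0 & 1 = 0. Stack: [0]
STORE_FAST q → q=0. Stack: []
LOAD_FAST_LOAD_FAST q,a → push 0,21. Stack: [0, 21]
BINARY_OP - → 0 - 21 = -21. Stack: [-21]
STORE_FAST q → q=-21. Stack: []
LOAD_FAST i → push 0. Stack: [0]
LOAD_CONST → push 1. Stack: [0, 1]
BINARY_OP + → 0 + 1 = 1. Stack: [1]
STORE_FAST i → i=1. Stack: []
LOAD_FAST i → push 1. Stack: [1]
LOAD_CONST → push 3. Stack: [1, 3]
COMPARE_OP bool(<) → 1 vs 3 = True. Stack: [True]
POP_JUMP_IF_FALSE → pop True; no jump. Stack: []
LOAD_FAST q → push -21. Stack: [-21]
LOAD_CONST → push 1. Stack: [-21, 1]
BINARY_OP & → -21 & 1 = 1. Stack: [1]
STORE_FAST q → q=1. Stack: []
LOAD_FAST_LOAD_FAST q,a → push 1,21. Stack: [1, 21]
BINARY_OP - → 1 - 21 = -20. Stack: [-20]
STORE_FAST q → q=-20. Stack: []
LOAD_FAST i → push 1. Stack: [1]
LOAD_CONST → push 1. Stack: [1, 1]
BINARY_OP + → 1 + 1 = 2. Stack: [2]
STORE_FAST i → i=2. Stack: []
LOAD_FAST i → push 2. Stack: [2]
LOAD_CONST → push 3. Stack: [2, 3]
COMPARE_OP bool(<) → 2 vs 3 = True. Stack: [True]
POP_JUMP_IF_FALSE → pop True; no jump. Stack: []
LOAD_FAST q → push -20. Stack: [-20]
LOAD_CONST → push 1. Stack: [-20, 1]
BINARY_OP & → -20 & 1 = 0. Stack: [0]
STORE_FAST q → q=0. Stack: []
LOAD_FAST_LOAD_FAST q,a → push 0,21. Stack: [0, 21]
BINARY_OP - → 0 - 21 = -21. Stack: [-21]
STORE_FAST q → q=-21. Stack: []
LOAD_FAST i → push 2. Stack: [2]
LOAD_CONST → push 1. Stack: [2, 1]
BINARY_OP + → 2 + 1 = 3. Stack: [3]
STORE_FAST i → i=3. Stack: []
LOAD_FAST i → push 3. Stack: [3]
LOAD_CONST → push 3. Stack: [3, 3]
COMPARE_OP bool(<) → 3 vs 3 = False. Stack: [False]
POP_JUMP_IF_FALSE → pop False; jump. Stack: []
LOAD_FAST q → push -21. Stack: [-21]
RETURN_VALUE → return -21.

-21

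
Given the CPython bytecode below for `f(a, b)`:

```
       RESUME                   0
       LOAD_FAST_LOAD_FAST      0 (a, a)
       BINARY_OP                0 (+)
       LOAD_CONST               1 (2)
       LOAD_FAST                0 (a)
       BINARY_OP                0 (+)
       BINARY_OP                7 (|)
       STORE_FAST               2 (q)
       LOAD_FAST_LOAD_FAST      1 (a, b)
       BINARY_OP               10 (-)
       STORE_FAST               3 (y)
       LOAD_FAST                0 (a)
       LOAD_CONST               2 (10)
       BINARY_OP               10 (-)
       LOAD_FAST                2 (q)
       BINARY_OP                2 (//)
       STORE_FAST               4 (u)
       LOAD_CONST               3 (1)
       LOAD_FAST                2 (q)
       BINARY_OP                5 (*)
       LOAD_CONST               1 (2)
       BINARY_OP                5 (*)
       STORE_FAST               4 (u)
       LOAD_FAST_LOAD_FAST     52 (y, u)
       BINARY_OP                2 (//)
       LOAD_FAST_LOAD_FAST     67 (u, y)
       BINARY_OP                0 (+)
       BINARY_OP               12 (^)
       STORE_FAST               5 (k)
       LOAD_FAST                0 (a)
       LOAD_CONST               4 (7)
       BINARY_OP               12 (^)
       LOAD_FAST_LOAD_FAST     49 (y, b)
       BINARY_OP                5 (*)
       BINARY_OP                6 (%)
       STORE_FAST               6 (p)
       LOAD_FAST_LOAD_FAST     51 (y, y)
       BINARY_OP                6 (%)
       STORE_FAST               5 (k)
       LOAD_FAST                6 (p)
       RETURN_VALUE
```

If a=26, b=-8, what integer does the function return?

-243

LOAD_FAST_LOAD_FAST a,a → push 26,26. Stack: [26, 26]
BINARY_OP + → 26 + 26 = 52. Stack: [52]
LOAD_CONST → push 2. Stack: [52, 2]
LOAD_FAST a → push 26. Stack: [52, 2, 26]
BINARY_OP + → 2 + 26 = 28. Stack: [52, 28]
BINARY_OP | → 52 | 28 = 60. Stack: [60]
STORE_FAST q → q=60. Stack: []
LOAD_FAST_LOAD_FAST a,b → push 26,-8. Stack: [26, -8]
BINARY_OP - → 26 - -8 = 34. Stack: [34]
STORE_FAST y → y=34. Stack: []
LOAD_FAST a → push 26. Stack: [26]
LOAD_CONST → push 10. Stack: [26, 10]
BINARY_OP - → 26 - 10 = 16. Stack: [16]
LOAD_FAST q → push 60. Stack: [16, 60]
BINARY_OP // → 16 // 60 = 0. Stack: [0]
STORE_FAST u → u=0. Stack: []
LOAD_CONST → push 1. Stack: [1]
LOAD_FAST q → push 60. Stack: [1, 60]
BINARY_OP * → 1 * 60 = 60. Stack: [60]
LOAD_CONST → push 2. Stack: [60, 2]
BINARY_OP * → 60 * 2 = 120. Stack: [120]
STORE_FAST u → u=120. Stack: []
LOAD_FAST_LOAD_FAST y,u → push 34,120. Stack: [34, 120]
BINARY_OP // → 34 // 120 = 0. Stack: [0]
LOAD_FAST_LOAD_FAST u,y → push 120,34. Stack: [0, 120, 34]
BINARY_OP + → 120 + 34 = 154. Stack: [0, 154]
BINARY_OP ^ → 0 ^ 154 = 154. Stack: [154]
STORE_FAST k → k=154. Stack: []
LOAD_FAST a → push 26. Stack: [26]
LOAD_CONST → push 7. Stack: [26, 7]
BINARY_OP ^ → 26 ^ 7 = 29. Stack: [29]
LOAD_FAST_LOAD_FAST y,b → push 34,-8. Stack: [29, 34, -8]
BINARY_OP * → 34 * -8 = -272. Stack: [29, -272]
BINARY_OP % → 29 % -272 = -243. Stack: [-243]
STORE_FAST p → p=-243. Stack: []
LOAD_FAST_LOAD_FAST y,y → push 34,34. Stack: [34, 34]
BINARY_OP % → 34 % 34 = 0. Stack: [0]
STORE_FAST k → k=0. Stack: []
LOAD_FAST p → push -243. Stack: [-243]
RETURN_VALUE → return -243.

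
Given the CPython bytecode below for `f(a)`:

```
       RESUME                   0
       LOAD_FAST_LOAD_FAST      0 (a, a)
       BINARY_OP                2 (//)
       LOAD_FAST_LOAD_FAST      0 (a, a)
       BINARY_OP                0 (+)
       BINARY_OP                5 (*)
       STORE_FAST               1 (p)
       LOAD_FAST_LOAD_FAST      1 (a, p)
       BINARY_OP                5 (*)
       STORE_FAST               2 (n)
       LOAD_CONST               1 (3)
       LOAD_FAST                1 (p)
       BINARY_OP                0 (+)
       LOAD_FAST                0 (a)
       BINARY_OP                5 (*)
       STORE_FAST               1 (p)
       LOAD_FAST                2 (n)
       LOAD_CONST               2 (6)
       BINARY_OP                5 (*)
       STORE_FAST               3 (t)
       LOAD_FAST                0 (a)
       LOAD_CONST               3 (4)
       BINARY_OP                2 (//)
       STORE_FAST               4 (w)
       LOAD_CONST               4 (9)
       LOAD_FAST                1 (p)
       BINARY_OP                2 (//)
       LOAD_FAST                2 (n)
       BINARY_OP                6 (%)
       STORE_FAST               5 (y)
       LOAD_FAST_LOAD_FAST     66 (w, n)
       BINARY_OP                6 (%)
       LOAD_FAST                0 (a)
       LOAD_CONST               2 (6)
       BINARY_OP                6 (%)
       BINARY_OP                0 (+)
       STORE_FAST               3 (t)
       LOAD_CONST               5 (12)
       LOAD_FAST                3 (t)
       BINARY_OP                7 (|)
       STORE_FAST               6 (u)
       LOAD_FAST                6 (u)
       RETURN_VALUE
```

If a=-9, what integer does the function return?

174

LOAD_FAST_LOAD_FAST a,a → push -9,-9. Stack: [-9, -9]
BINARY_OP // → -9 // -9 = 1. Stack: [1]
LOAD_FAST_LOAD_FAST a,a → push -9,-9. Stack: [1, -9, -9]
BINARY_OP + → -9 + -9 = -18. Stack: [1, -18]
BINARY_OP * → 1 * -18 = -18. Stack: [-18]
STORE_FAST p → p=-18. Stack: []
LOAD_FAST_LOAD_FAST a,p → push -9,-18. Stack: [-9, -18]
BINARY_OP * → -9 * -18 = 162. Stack: [162]
STORE_FAST n → n=162. Stack: []
LOAD_CONST → push 3. Stack: [3]
LOAD_FAST p → push -18. Stack: [3, -18]
BINARY_OP + → 3 + -18 = -15. Stack: [-15]
LOAD_FAST a → push -9. Stack: [-15, -9]
BINARY_OP * → -15 * -9 = 135. Stack: [135]
STORE_FAST p → p=135. Stack: []
LOAD_FAST n → push 162. Stack: [162]
LOAD_CONST → push 6. Stack: [162, 6]
BINARY_OP * → 162 * 6 = 972. Stack: [972]
STORE_FAST t → t=972. Stack: []
LOAD_FAST a → push -9. Stack: [-9]
LOAD_CONST → push 4. Stack: [-9, 4]
BINARY_OP // → -9 // 4 = -3. Stack: [-3]
STORE_FAST w → w=-3. Stack: []
LOAD_CONST → push 9. Stack: [9]
LOAD_FAST p → push 135. Stack: [9, 135]
BINARY_OP // → 9 // 135 = 0. Stack: [0]
LOAD_FAST n → push 162. Stack: [0, 162]
BINARY_OP % → 0 % 162 = 0. Stack: [0]
STORE_FAST y → y=0. Stack: []
LOAD_FAST_LOAD_FAST w,n → push -3,162. Stack: [-3, 162]
BINARY_OP % → -3 % 162 = 159. Stack: [159]
LOAD_FAST a → push -9. Stack: [159, -9]
LOAD_CONST → push 6. Stack: [159, -9, 6]
BINARY_OP % → -9 % 6 = 3. Stack: [159, 3]
BINARY_OP + → 159 + 3 = 162. Stack: [162]
STORE_FAST t → t=162. Stack: []
LOAD_CONST → push 12. Stack: [12]
LOAD_FAST t → push 162. Stack: [12, 162]
BINARY_OP | → 12 | 162 = 174. Stack: [174]
STORE_FAST u → u=174. Stack: []
LOAD_FAST u → push 174. Stack: [174]
RETURN_VALUE → return 174.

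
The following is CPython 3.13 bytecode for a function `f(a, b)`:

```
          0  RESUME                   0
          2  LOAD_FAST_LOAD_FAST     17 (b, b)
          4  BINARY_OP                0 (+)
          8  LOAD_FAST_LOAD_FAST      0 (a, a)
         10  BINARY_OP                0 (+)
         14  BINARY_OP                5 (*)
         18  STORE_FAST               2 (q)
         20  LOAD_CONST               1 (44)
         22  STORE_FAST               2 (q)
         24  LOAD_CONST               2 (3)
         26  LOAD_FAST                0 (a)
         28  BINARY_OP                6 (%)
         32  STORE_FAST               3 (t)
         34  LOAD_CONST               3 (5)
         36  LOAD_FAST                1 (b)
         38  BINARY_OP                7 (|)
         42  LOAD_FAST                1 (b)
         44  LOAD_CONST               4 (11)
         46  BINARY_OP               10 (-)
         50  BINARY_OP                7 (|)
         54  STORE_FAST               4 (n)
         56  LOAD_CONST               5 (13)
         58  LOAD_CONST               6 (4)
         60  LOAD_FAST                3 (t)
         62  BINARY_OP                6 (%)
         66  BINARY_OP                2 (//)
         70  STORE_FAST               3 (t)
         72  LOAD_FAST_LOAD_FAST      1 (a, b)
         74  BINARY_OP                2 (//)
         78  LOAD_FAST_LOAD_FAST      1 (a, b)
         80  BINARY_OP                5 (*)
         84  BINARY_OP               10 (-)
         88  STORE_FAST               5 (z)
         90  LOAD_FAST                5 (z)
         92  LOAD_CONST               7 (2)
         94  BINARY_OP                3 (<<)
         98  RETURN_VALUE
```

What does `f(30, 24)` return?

-2876

LOAD_FAST_LOAD_FAST b,b → push 24,24. Stack: [24, 24]
BINARY_OP + → 24 + 24 = 48. Stack: [48]
LOAD_FAST_LOAD_FAST a,a → push 30,30. Stack: [48, 30, 30]
BINARY_OP + → 30 + 30 = 60. Stack: [48, 60]
BINARY_OP * → 48 * 60 = 2880. Stack: [2880]
STORE_FAST q → q=2880. Stack: []
LOAD_CONST → push 44. Stack: [44]
STORE_FAST q → q=44. Stack: []
LOAD_CONST → push 3. Stack: [3]
LOAD_FAST a → push 30. Stack: [3, 30]
BINARY_OP % → 3 % 30 = 3. Stack: [3]
STORE_FAST t → t=3. Stack: []
LOAD_CONST → push 5. Stack: [5]
LOAD_FAST b → push 24. Stack: [5, 24]
BINARY_OP | → 5 | 24 = 29. Stack: [29]
LOAD_FAST b → push 24. Stack: [29, 24]
LOAD_CONST → push 11. Stack: [29, 24, 11]
BINARY_OP - → 24 - 11 = 13. Stack: [29, 13]
BINARY_OP | → 29 | 13 = 29. Stack: [29]
STORE_FAST n → n=29. Stack: []
LOAD_CONST → push 13. Stack: [13]
LOAD_CONST → push 4. Stack: [13, 4]
LOAD_FAST t → push 3. Stack: [13, 4, 3]
BINARY_OP % → 4 % 3 = 1. Stack: [13, 1]
BINARY_OP // → 13 // 1 = 13. Stack: [13]
STORE_FAST t → t=13. Stack: []
LOAD_FAST_LOAD_FAST a,b → push 30,24. Stack: [30, 24]
BINARY_OP // → 30 // 24 = 1. Stack: [1]
LOAD_FAST_LOAD_FAST a,b → push 30,24. Stack: [1, 30, 24]
BINARY_OP * → 30 * 24 = 720. Stack: [1, 720]
BINARY_OP - → 1 - 720 = -719. Stack: [-719]
STORE_FAST z → z=-719. Stack: []
LOAD_FAST z → push -719. Stack: [-719]
LOAD_CONST → push 2. Stack: [-719, 2]
BINARY_OP << → -719 << 2 = -2876. Stack: [-2876]
RETURN_VALUE → return -2876.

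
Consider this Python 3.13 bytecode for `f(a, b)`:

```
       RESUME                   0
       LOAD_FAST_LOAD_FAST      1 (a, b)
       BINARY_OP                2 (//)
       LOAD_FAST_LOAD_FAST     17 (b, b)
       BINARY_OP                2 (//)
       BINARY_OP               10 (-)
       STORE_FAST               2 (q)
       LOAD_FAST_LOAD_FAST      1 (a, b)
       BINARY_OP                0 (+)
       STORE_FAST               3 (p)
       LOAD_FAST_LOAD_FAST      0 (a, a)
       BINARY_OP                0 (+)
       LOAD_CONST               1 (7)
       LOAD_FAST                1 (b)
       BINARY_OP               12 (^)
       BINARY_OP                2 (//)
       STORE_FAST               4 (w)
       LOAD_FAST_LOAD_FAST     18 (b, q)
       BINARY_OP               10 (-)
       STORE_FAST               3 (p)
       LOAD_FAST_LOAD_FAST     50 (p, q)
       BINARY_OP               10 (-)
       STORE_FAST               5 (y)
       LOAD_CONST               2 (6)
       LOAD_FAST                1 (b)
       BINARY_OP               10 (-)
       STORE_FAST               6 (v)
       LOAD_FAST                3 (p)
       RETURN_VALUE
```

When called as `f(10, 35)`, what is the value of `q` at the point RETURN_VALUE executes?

LOAD_FAST_LOAD_FAST a,b → push 10,35. Stack: [10, 35]
BINARY_OP // → 10 // 35 = 0. Stack: [0]
LOAD_FAST_LOAD_FAST b,b → push 35,35. Stack: [0, 35, 35]
BINARY_OP // → 35 // 35 = 1. Stack: [0, 1]
BINARY_OP - → 0 - 1 = -1. Stack: [-1]
STORE_FAST q → q=-1. Stack: []
LOAD_FAST_LOAD_FAST a,b → push 10,35. Stack: [10, 35]
BINARY_OP + → 10 + 35 = 45. Stack: [45]
STORE_FAST p → p=45. Stack: []
LOAD_FAST_LOAD_FAST a,a → push 10,10. Stack: [10, 10]
BINARY_OP + → 10 + 10 = 20. Stack: [20]
LOAD_CONST → push 7. Stack: [20, 7]
LOAD_FAST b → push 35. Stack: [20, 7, 35]
BINARY_OP ^ → 7 ^ 35 = 36. Stack: [20, 36]
BINARY_OP // → 20 // 36 = 0. Stack: [0]
STORE_FAST w → w=0. Stack: []
LOAD_FAST_LOAD_FAST b,q → push 35,-1. Stack: [35, -1]
BINARY_OP - → 35 - -1 = 36. Stack: [36]
STORE_FAST p → p=36. Stack: []
LOAD_FAST_LOAD_FAST p,q → push 36,-1. Stack: [36, -1]
BINARY_OP - → 36 - -1 = 37. Stack: [37]
STORE_FAST y → y=37. Stack: []
LOAD_CONST → push 6. Stack: [6]
LOAD_FAST b → push 35. Stack: [6, 35]
BINARY_OP - → 6 - 35 = -29. Stack: [-29]
STORE_FAST v → v=-29. Stack: []
LOAD_FAST p → push 36. Stack: [36]
RETURN_VALUE → return 36.

-1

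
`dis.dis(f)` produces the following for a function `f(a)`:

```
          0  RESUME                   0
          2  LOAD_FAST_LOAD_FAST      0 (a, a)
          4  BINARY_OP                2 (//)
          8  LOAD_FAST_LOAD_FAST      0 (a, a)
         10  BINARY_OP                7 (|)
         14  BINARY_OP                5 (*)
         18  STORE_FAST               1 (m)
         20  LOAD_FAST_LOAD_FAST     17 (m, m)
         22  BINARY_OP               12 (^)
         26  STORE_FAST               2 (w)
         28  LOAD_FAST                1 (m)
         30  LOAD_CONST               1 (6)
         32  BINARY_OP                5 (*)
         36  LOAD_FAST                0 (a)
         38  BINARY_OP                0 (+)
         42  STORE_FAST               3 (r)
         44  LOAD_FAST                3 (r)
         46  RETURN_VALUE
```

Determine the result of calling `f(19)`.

LOAD_FAST_LOAD_FAST a,a → push 19,19. Stack: [19, 19]
BINARY_OP // → 19 // 19 = 1. Stack: [1]
LOAD_FAST_LOAD_FAST a,a → push 19,19. Stack: [1, 19, 19]
BINARY_OP | → 19 | 19 = 19. Stack: [1, 19]
BINARY_OP * → 1 * 19 = 19. Stack: [19]
STORE_FAST m → m=19. Stack: []
LOAD_FAST_LOAD_FAST m,m → push 19,19. Stack: [19, 19]
BINARY_OP ^ → 19 ^ 19 = 0. Stack: [0]
STORE_FAST w → w=0. Stack: []
LOAD_FAST m → push 19. Stack: [19]
LOAD_CONST → push 6. Stack: [19, 6]
BINARY_OP * → 19 * 6 = 114. Stack: [114]
LOAD_FAST a → push 19. Stack: [114, 19]
BINARY_OP + → 114 + 19 = 133. Stack: [133]
STORE_FAST r → r=133. Stack: []
LOAD_FAST r → push 133. Stack: [133]
RETURN_VALUE → return 133.

133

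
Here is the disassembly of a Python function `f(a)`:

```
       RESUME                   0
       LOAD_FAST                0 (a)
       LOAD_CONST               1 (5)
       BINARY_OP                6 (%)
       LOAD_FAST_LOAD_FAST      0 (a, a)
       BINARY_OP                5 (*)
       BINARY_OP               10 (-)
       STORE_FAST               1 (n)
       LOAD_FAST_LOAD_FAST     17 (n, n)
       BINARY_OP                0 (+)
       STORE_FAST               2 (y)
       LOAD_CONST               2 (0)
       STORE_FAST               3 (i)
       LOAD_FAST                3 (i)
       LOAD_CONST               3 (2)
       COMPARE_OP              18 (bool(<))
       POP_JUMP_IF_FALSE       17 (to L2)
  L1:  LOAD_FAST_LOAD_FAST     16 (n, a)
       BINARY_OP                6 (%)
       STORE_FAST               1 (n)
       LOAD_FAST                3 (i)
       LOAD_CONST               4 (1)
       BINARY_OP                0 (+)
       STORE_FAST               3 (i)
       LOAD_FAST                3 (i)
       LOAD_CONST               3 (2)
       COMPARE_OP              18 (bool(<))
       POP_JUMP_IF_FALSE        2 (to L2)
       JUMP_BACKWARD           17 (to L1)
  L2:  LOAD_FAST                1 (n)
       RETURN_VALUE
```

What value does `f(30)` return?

LOAD_FAST a → push 30. Stack: [30]
LOAD_CONST → push 5. Stack: [30, 5]
BINARY_OP % → 30 % 5 = 0. Stack: [0]
LOAD_FAST_LOAD_FAST a,a → push 30,30. Stack: [0, 30, 30]
BINARY_OP * → 30 * 30 = 900. Stack: [0, 900]
BINARY_OP - → 0 - 900 = -900. Stack: [-900]
STORE_FAST n → n=-900. Stack: []
LOAD_FAST_LOAD_FAST n,n → push -900,-900. Stack: [-900, -900]
BINARY_OP + → -900 + -900 = -1800. Stack: [-1800]
STORE_FAST y → y=-1800. Stack: []
LOAD_CONST → push 0. Stack: [0]
STORE_FAST i → i=0. Stack: []
LOAD_FAST i → push 0. Stack: [0]
LOAD_CONST → push 2. Stack: [0, 2]
COMPARE_OP bool(<) → 0 vs 2 = True. Stack: [True]
POP_JUMP_IF_FALSE → pop True; no jump. Stack: []
LOAD_FAST_LOAD_FAST n,a → push -900,30. Stack: [-900, 30]
BINARY_OP % → -900 % 30 = 0. Stack: [0]
STORE_FAST n → n=0. Stack: []
LOAD_FAST i → push 0. Stack: [0]
LOAD_CONST → push 1. Stack: [0, 1]
BINARY_OP + → 0 + 1 = 1. Stack: [1]
STORE_FAST i → i=1. Stack: []
LOAD_FAST i → push 1. Stack: [1]
LOAD_CONST → push 2. Stack: [1, 2]
COMPARE_OP bool(<) → 1 vs 2 = True. Stack: [True]
POP_JUMP_IF_FALSE → pop True; no jump. Stack: []
LOAD_FAST_LOAD_FAST n,a → push 0,30. Stack: [0, 30]
BINARY_OP % → 0 % 30 = 0. Stack: [0]
STORE_FAST n → n=0. Stack: []
LOAD_FAST i → push 1. Stack: [1]
LOAD_CONST → push 1. Stack: [1, 1]
BINARY_OP + → 1 + 1 = 2. Stack: [2]
STORE_FAST i → i=2. Stack: []
LOAD_FAST i → push 2. Stack: [2]
LOAD_CONST → push 2. Stack: [2, 2]
COMPARE_OP bool(<) → 2 vs 2 = False. Stack: [False]
POP_JUMP_IF_FALSE → pop False; jump. Stack: []
LOAD_FAST n → push 0. Stack: [0]
RETURN_VALUE → return 0.

0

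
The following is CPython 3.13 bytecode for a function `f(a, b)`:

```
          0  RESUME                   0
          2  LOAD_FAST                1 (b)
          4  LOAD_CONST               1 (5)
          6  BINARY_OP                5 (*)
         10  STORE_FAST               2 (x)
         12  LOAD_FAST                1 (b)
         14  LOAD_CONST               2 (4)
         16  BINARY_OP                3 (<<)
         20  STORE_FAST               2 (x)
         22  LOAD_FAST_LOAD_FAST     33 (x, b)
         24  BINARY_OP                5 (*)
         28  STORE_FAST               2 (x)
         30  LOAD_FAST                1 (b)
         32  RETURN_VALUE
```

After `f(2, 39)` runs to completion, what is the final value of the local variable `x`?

24336

LOAD_FAST b → push 39. Stack: [39]
LOAD_CONST → push 5. Stack: [39, 5]
BINARY_OP * → 39 * 5 = 195. Stack: [195]
STORE_FAST x → x=195. Stack: []
LOAD_FAST b → push 39. Stack: [39]
LOAD_CONST → push 4. Stack: [39, 4]
BINARY_OP << → 39 << 4 = 624. Stack: [624]
STORE_FAST x → x=624. Stack: []
LOAD_FAST_LOAD_FAST x,b → push 624,39. Stack: [624, 39]
BINARY_OP * → 624 * 39 = 24336. Stack: [24336]
STORE_FAST x → x=24336. Stack: []
LOAD_FAST b → push 39. Stack: [39]
RETURN_VALUE → return 39.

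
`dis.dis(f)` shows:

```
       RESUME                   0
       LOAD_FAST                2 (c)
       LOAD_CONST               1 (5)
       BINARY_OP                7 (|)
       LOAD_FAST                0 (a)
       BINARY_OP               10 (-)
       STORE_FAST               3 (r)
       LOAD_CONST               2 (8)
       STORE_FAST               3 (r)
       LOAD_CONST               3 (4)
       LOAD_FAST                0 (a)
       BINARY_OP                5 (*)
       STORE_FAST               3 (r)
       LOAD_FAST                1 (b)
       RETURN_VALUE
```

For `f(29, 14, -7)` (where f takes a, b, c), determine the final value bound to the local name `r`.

116

LOAD_FAST c → push -7. Stack: [-7]
LOAD_CONST → push 5. Stack: [-7, 5]
BINARY_OP | → -7 | 5 = -3. Stack: [-3]
LOAD_FAST a → push 29. Stack: [-3, 29]
BINARY_OP - → -3 - 29 = -32. Stack: [-32]
STORE_FAST r → r=-32. Stack: []
LOAD_CONST → push 8. Stack: [8]
STORE_FAST r → r=8. Stack: []
LOAD_CONST → push 4. Stack: [4]
LOAD_FAST a → push 29. Stack: [4, 29]
BINARY_OP * → 4 * 29 = 116. Stack: [116]
STORE_FAST r → r=116. Stack: []
LOAD_FAST b → push 14. Stack: [14]
RETURN_VALUE → return 14.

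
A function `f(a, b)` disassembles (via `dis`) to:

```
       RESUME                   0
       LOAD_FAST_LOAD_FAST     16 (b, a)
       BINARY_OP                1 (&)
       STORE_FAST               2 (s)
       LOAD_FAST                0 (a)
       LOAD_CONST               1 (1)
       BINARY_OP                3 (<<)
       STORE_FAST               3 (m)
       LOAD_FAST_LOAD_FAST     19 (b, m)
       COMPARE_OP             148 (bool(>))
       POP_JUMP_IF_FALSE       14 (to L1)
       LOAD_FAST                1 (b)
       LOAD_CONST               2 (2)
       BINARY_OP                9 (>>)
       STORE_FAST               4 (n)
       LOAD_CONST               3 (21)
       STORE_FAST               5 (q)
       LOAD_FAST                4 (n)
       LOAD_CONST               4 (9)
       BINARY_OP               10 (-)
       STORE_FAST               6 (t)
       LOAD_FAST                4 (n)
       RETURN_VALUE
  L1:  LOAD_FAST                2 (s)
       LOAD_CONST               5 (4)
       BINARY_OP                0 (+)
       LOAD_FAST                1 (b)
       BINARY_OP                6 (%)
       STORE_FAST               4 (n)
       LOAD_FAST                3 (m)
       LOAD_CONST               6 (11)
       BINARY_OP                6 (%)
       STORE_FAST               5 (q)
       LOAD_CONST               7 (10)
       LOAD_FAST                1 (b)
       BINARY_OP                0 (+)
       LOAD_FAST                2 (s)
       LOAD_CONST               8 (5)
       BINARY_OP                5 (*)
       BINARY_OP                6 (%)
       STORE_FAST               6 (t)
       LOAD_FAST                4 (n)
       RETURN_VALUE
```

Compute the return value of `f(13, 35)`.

LOAD_FAST_LOAD_FAST b,a → push 35,13. Stack: [35, 13]
BINARY_OP & → 35 & 13 = 1. Stack: [1]
STORE_FAST s → s=1. Stack: []
LOAD_FAST a → push 13. Stack: [13]
LOAD_CONST → push 1. Stack: [13, 1]
BINARY_OP << → 13 << 1 = 26. Stack: [26]
STORE_FAST m → m=26. Stack: []
LOAD_FAST_LOAD_FAST b,m → push 35,26. Stack: [35, 26]
COMPARE_OP bool(>) → 35 vs 26 = True. Stack: [True]
POP_JUMP_IF_FALSE → pop True; no jump. Stack: []
LOAD_FAST b → push 35. Stack: [35]
LOAD_CONST → push 2. Stack: [35, 2]
BINARY_OP >> → 35 >> 2 = 8. Stack: [8]
STORE_FAST n → n=8. Stack: []
LOAD_CONST → push 21. Stack: [21]
STORE_FAST q → q=21. Stack: []
LOAD_FAST n → push 8. Stack: [8]
LOAD_CONST → push 9. Stack: [8, 9]
BINARY_OP - → 8 - 9 = -1. Stack: [-1]
STORE_FAST t → t=-1. Stack: []
LOAD_FAST n → push 8. Stack: [8]
RETURN_VALUE → return 8.

8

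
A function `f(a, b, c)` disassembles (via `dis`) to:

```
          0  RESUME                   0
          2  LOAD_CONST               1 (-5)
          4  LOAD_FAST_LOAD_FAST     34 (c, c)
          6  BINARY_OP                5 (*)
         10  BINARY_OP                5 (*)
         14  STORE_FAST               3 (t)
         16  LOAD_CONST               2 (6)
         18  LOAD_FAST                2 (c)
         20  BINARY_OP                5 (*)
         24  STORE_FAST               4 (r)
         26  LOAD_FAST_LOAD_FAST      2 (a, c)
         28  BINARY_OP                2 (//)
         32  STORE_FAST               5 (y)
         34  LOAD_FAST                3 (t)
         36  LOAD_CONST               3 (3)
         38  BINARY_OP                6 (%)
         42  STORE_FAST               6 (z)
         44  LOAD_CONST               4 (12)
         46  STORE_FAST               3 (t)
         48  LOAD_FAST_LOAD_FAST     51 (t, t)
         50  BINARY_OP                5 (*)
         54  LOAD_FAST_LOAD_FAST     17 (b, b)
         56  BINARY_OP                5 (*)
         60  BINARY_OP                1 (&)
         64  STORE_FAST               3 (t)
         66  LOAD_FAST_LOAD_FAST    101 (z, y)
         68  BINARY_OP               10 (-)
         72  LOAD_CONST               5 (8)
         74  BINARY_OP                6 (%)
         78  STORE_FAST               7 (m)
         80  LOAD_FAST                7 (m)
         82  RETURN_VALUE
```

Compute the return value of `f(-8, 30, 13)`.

LOAD_CONST → push -5. Stack: [-5]
LOAD_FAST_LOAD_FAST c,c → push 13,13. Stack: [-5, 13, 13]
BINARY_OP * → 13 * 13 = 169. Stack: [-5, 169]
BINARY_OP * → -5 * 169 = -845. Stack: [-845]
STORE_FAST t → t=-845. Stack: []
LOAD_CONST → push 6. Stack: [6]
LOAD_FAST c → push 13. Stack: [6, 13]
BINARY_OP * → 6 * 13 = 78. Stack: [78]
STORE_FAST r → r=78. Stack: []
LOAD_FAST_LOAD_FAST a,c → push -8,13. Stack: [-8, 13]
BINARY_OP // → -8 // 13 = -1. Stack: [-1]
STORE_FAST y → y=-1. Stack: []
LOAD_FAST t → push -845. Stack: [-845]
LOAD_CONST → push 3. Stack: [-845, 3]
BINARY_OP % → -845 % 3 = 1. Stack: [1]
STORE_FAST z → z=1. Stack: []
LOAD_CONST → push 12. Stack: [12]
STORE_FAST t → t=12. Stack: []
LOAD_FAST_LOAD_FAST t,t → push 12,12. Stack: [12, 12]
BINARY_OP * → 12 * 12 = 144. Stack: [144]
LOAD_FAST_LOAD_FAST b,b → push 30,30. Stack: [144, 30, 30]
BINARY_OP * → 30 * 30 = 900. Stack: [144, 900]
BINARY_OP & → 144 & 900 = 128. Stack: [128]
STORE_FAST t → t=128. Stack: []
LOAD_FAST_LOAD_FAST z,y → push 1,-1. Stack: [1, -1]
BINARY_OP - → 1 - -1 = 2. Stack: [2]
LOAD_CONST → push 8. Stack: [2, 8]
BINARY_OP % → 2 % 8 = 2. Stack: [2]
STORE_FAST m → m=2. Stack: []
LOAD_FAST m → push 2. Stack: [2]
RETURN_VALUE → return 2.

2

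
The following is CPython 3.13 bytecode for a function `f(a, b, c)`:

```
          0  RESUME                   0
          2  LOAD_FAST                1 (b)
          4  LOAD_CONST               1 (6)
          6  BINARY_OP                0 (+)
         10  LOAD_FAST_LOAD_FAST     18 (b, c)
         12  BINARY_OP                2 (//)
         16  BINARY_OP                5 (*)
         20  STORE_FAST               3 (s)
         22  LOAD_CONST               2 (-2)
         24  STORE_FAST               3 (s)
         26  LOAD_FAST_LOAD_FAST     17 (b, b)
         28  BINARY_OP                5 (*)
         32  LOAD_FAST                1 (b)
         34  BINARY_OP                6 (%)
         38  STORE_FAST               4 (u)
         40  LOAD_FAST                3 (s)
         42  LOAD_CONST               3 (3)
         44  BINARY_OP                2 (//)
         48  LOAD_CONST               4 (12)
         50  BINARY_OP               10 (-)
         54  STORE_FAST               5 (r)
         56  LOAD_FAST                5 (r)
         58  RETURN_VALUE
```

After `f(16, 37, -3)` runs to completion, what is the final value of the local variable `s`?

LOAD_FAST b → push 37. Stack: [37]
LOAD_CONST → push 6. Stack: [37, 6]
BINARY_OP + → 37 + 6 = 43. Stack: [43]
LOAD_FAST_LOAD_FAST b,c → push 37,-3. Stack: [43, 37, -3]
BINARY_OP // → 37 // -3 = -13. Stack: [43, -13]
BINARY_OP * → 43 * -13 = -559. Stack: [-559]
STORE_FAST s → s=-559. Stack: []
LOAD_CONST → push -2. Stack: [-2]
STORE_FAST s → s=-2. Stack: []
LOAD_FAST_LOAD_FAST b,b → push 37,37. Stack: [37, 37]
BINARY_OP * → 37 * 37 = 1369. Stack: [1369]
LOAD_FAST b → push 37. Stack: [1369, 37]
BINARY_OP % → 1369 % 37 = 0. Stack: [0]
STORE_FAST u → u=0. Stack: []
LOAD_FAST s → push -2. Stack: [-2]
LOAD_CONST → push 3. Stack: [-2, 3]
BINARY_OP // → -2 // 3 = -1. Stack: [-1]
LOAD_CONST → push 12. Stack: [-1, 12]
BINARY_OP - → -1 - 12 = -13. Stack: [-13]
STORE_FAST r → r=-13. Stack: []
LOAD_FAST r → push -13. Stack: [-13]
RETURN_VALUE → return -13.

-2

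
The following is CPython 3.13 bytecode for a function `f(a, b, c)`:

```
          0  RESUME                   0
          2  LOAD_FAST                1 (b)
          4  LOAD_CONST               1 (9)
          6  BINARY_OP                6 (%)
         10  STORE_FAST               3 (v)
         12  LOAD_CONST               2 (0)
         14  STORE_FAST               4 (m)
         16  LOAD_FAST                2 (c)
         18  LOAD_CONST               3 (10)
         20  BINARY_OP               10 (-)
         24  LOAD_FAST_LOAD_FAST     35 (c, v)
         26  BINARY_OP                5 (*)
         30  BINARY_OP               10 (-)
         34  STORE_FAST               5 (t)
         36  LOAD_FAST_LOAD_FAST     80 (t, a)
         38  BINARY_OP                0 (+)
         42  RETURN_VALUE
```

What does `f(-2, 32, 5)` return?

-32

LOAD_FAST b → push 32. Stack: [32]
LOAD_CONST → push 9. Stack: [32, 9]
BINARY_OP % → 32 % 9 = 5. Stack: [5]
STORE_FAST v → v=5. Stack: []
LOAD_CONST → push 0. Stack: [0]
STORE_FAST m → m=0. Stack: []
LOAD_FAST c → push 5. Stack: [5]
LOAD_CONST → push 10. Stack: [5, 10]
BINARY_OP - → 5 - 10 = -5. Stack: [-5]
LOAD_FAST_LOAD_FAST c,v → push 5,5. Stack: [-5, 5, 5]
BINARY_OP * → 5 * 5 = 25. Stack: [-5, 25]
BINARY_OP - → -5 - 25 = -30. Stack: [-30]
STORE_FAST t → t=-30. Stack: []
LOAD_FAST_LOAD_FAST t,a → push -30,-2. Stack: [-30, -2]
BINARY_OP + → -30 + -2 = -32. Stack: [-32]
RETURN_VALUE → return -32.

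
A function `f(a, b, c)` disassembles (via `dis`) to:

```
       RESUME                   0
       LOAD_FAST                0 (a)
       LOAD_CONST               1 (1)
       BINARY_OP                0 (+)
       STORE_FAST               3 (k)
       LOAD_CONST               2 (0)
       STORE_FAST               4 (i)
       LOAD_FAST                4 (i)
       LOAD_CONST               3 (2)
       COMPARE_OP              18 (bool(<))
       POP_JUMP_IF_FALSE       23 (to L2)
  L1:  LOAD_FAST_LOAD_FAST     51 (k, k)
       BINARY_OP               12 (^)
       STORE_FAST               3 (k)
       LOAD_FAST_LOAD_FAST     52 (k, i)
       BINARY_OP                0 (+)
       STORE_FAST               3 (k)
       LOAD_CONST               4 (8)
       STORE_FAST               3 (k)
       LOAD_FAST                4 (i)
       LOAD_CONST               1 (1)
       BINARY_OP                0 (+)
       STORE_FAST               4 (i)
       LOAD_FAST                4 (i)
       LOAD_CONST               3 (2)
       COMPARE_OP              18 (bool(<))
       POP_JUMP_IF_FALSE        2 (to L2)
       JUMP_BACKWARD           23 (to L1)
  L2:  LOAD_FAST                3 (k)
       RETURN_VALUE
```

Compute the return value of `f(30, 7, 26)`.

8

LOAD_FAST a → push 30. Stack: [30]
LOAD_CONST → push 1. Stack: [30, 1]
BINARY_OP + → 30 + 1 = 31. Stack: [31]
STORE_FAST k → k=31. Stack: []
LOAD_CONST → push 0. Stack: [0]
STORE_FAST i → i=0. Stack: []
LOAD_FAST i → push 0. Stack: [0]
LOAD_CONST → push 2. Stack: [0, 2]
COMPARE_OP bool(<) → 0 vs 2 = True. Stack: [True]
POP_JUMP_IF_FALSE → pop True; no jump. Stack: []
LOAD_FAST_LOAD_FAST k,k → push 31,31. Stack: [31, 31]
BINARY_OP ^ → 31 ^ 31 = 0. Stack: [0]
STORE_FAST k → k=0. Stack: []
LOAD_FAST_LOAD_FAST k,i → push 0,0. Stack: [0, 0]
BINARY_OP + → 0 + 0 = 0. Stack: [0]
STORE_FAST k → k=0. Stack: []
LOAD_CONST → push 8. Stack: [8]
STORE_FAST k → k=8. Stack: []
LOAD_FAST i → push 0. Stack: [0]
LOAD_CONST → push 1. Stack: [0, 1]
BINARY_OP + → 0 + 1 = 1. Stack: [1]
STORE_FAST i → i=1. Stack: []
LOAD_FAST i → push 1. Stack: [1]
LOAD_CONST → push 2. Stack: [1, 2]
COMPARE_OP bool(<) → 1 vs 2 = True. Stack: [True]
POP_JUMP_IF_FALSE → pop True; no jump. Stack: []
LOAD_FAST_LOAD_FAST k,k → push 8,8. Stack: [8, 8]
BINARY_OP ^ → 8 ^ 8 = 0. Stack: [0]
STORE_FAST k → k=0. Stack: []
LOAD_FAST_LOAD_FAST k,i → push 0,1. Stack: [0, 1]
BINARY_OP + → 0 + 1 = 1. Stack: [1]
STORE_FAST k → k=1. Stack: []
LOAD_CONST → push 8. Stack: [8]
STORE_FAST k → k=8. Stack: []
LOAD_FAST i → push 1. Stack: [1]
LOAD_CONST → push 1. Stack: [1, 1]
BINARY_OP + → 1 + 1 = 2. Stack: [2]
STORE_FAST i → i=2. Stack: []
LOAD_FAST i → push 2. Stack: [2]
LOAD_CONST → push 2. Stack: [2, 2]
COMPARE_OP bool(<) → 2 vs 2 = False. Stack: [False]
POP_JUMP_IF_FALSE → pop False; jump. Stack: []
LOAD_FAST k → push 8. Stack: [8]
RETURN_VALUE → return 8.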